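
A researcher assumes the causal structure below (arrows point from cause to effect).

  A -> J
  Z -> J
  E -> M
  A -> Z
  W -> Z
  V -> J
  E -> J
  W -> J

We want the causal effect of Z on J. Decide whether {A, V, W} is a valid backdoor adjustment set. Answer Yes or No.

Backdoor paths from Z to J (paths whose first edge points into Z):
  P1: Z <- W -> J
  P2: Z <- A -> J
Condition 1 (no descendant of Z in the set): holds — descendants of Z are {J}; none are in {A, V, W}.
Condition 2 (every backdoor path blocked by {A, V, W}):
  P1: blocked at fork node W ∈ conditioning set.
  P2: blocked at fork node A ∈ conditioning set.
{A, V, W} satisfies the backdoor criterion.

Yes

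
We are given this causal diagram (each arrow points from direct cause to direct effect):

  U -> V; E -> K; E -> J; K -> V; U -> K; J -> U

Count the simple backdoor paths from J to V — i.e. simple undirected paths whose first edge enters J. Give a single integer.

A backdoor path from J to V is any simple undirected path whose first edge points into J (i.e. leaves J via a parent).
Parents of J: {E}.
Enumerating:
  P1: J <- E -> K <- U -> V
  P2: J <- E -> K -> V
That exhausts the simple backdoor paths. Count: 2.

2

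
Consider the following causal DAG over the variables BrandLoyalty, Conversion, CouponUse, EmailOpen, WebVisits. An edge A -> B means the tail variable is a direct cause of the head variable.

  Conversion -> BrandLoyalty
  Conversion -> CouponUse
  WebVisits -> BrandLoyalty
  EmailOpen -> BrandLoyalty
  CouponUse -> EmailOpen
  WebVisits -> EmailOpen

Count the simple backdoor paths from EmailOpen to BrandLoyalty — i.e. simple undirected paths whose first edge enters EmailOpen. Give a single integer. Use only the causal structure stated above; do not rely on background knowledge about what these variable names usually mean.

A backdoor path from EmailOpen to BrandLoyalty is any simple undirected path whose first edge points into EmailOpen (i.e. leaves EmailOpen via a parent).
Parents of EmailOpen: {CouponUse, WebVisits}.
Enumerating:
  P1: EmailOpen <- CouponUse <- Conversion -> BrandLoyalty
  P2: EmailOpen <- WebVisits -> BrandLoyalty
That exhausts the simple backdoor paths. Count: 2.

2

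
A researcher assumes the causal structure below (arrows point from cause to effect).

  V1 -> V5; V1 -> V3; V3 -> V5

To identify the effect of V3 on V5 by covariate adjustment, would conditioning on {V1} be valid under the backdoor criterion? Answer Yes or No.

Backdoor paths from V3 to V5 (paths whose first edge points into V3):
  P1: V3 <- V1 -> V5
Condition 1 (no descendant of V3 in the set): holds — descendants of V3 are {V5}; none are in {V1}.
Condition 2 (every backdoor path blocked by {V1}):
  P1: blocked at fork node V1 ∈ conditioning set.
{V1} satisfies the backdoor criterion.

Yes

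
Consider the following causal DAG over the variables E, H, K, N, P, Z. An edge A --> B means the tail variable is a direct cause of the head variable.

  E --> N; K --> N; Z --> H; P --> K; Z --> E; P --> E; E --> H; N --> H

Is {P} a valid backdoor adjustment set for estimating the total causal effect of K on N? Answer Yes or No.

Yes

Backdoor paths from K to N (paths whose first edge points into K):
  P1: K <- P -> E <- Z -> H <- N
  P2: K <- P -> E -> N
  P3: K <- P -> E -> H <- N
Condition 1 (no descendant of K in the set): holds — descendants of K are {H, N}; none are in {P}.
Condition 2 (every backdoor path blocked by {P}):
  P1: blocked at fork node P ∈ conditioning set.
  P2: blocked at fork node P ∈ conditioning set.
  P3: blocked at fork node P ∈ conditioning set.
{P} satisfies the backdoor criterion.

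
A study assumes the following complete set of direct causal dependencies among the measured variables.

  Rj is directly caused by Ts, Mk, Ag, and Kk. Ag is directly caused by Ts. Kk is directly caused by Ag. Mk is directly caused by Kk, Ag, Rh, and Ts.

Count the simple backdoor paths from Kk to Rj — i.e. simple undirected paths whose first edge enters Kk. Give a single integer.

A backdoor path from Kk to Rj is any simple undirected path whose first edge points into Kk (i.e. leaves Kk via a parent).
Parents of Kk: {Ag}.
Enumerating:
  P1: Kk <- Ag <- Ts -> Mk -> Rj
  P2: Kk <- Ag <- Ts -> Rj
  P3: Kk <- Ag -> Mk <- Ts -> Rj
  P4: Kk <- Ag -> Mk -> Rj
  P5: Kk <- Ag -> Rj
That exhausts the simple backdoor paths. Count: 5.

5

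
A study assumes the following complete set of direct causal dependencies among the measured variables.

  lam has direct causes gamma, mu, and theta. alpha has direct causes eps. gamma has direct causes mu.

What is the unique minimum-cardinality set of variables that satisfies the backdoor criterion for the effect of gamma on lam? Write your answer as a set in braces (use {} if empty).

{mu}

Variables eligible for adjustment (non-descendants of gamma, excluding gamma and lam): {alpha, eps, mu, theta}.
Backdoor paths from gamma to lam:
  P1: gamma <- mu -> lam
The empty set is not sufficient: P1 (gamma <- mu -> lam) has no collider blocking it and no conditioned non-collider, so it is open.
Try {mu}:
  P1: blocked at fork node mu ∈ conditioning set.
{mu} contains no descendant of gamma and blocks every backdoor path.
No other singleton works — e.g. {eps} leaves P1 open — so {mu} is the unique smallest valid adjustment set.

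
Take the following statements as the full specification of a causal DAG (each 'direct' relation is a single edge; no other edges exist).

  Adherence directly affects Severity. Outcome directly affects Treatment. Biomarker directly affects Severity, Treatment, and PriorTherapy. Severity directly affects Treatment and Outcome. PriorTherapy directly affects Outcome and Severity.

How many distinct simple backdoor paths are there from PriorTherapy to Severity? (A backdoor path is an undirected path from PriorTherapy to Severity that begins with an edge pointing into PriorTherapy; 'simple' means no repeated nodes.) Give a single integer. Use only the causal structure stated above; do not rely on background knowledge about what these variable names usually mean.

3

A backdoor path from PriorTherapy to Severity is any simple undirected path whose first edge points into PriorTherapy (i.e. leaves PriorTherapy via a parent).
Parents of PriorTherapy: {Biomarker}.
Enumerating:
  P1: PriorTherapy <- Biomarker -> Severity
  P2: PriorTherapy <- Biomarker -> Treatment <- Severity
  P3: PriorTherapy <- Biomarker -> Treatment <- Outcome <- Severity
That exhausts the simple backdoor paths. Count: 3.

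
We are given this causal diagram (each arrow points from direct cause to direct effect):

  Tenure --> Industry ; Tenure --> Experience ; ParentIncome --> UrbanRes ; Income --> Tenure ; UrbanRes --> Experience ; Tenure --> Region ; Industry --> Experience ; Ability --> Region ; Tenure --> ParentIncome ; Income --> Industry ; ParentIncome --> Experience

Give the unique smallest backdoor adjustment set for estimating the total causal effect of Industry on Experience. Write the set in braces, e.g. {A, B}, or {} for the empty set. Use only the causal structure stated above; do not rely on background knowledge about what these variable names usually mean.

{Tenure}

Variables eligible for adjustment (non-descendants of Industry, excluding Industry and Experience): {Ability, Income, ParentIncome, Region, Tenure, UrbanRes}.
Backdoor paths from Industry to Experience:
  P1: Industry <- Income -> Tenure -> ParentIncome -> UrbanRes -> Experience
  P2: Industry <- Income -> Tenure -> ParentIncome -> Experience
  P3: Industry <- Income -> Tenure -> Experience
  P4: Industry <- Tenure -> ParentIncome -> UrbanRes -> Experience
  P5: Industry <- Tenure -> ParentIncome -> Experience
  P6: Industry <- Tenure -> Experience
The empty set is not sufficient: P1 (Industry <- Income -> Tenure -> ParentIncome -> UrbanRes -> Experience) has no collider blocking it and no conditioned non-collider, so it is open.
Try {Tenure}:
  P1: blocked at chain node Tenure ∈ conditioning set.
  P2: blocked at chain node Tenure ∈ conditioning set.
  P3: blocked at chain node Tenure ∈ conditioning set.
  P4: blocked at fork node Tenure ∈ conditioning set.
  P5: blocked at fork node Tenure ∈ conditioning set.
  P6: blocked at fork node Tenure ∈ conditioning set.
{Tenure} contains no descendant of Industry and blocks every backdoor path.
No other singleton works — e.g. {Income} leaves P4 open — so {Tenure} is the unique smallest valid adjustment set.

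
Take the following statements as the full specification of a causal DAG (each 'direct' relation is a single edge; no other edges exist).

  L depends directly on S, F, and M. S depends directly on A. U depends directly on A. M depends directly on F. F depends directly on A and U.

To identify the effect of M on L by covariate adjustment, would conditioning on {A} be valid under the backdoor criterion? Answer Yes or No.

Backdoor paths from M to L (paths whose first edge points into M):
  P1: M <- F <- A -> S -> L
  P2: M <- F <- U <- A -> S -> L
  P3: M <- F -> L
Condition 1 (no descendant of M in the set): holds — descendants of M are {L}; none are in {A}.
Condition 2 (every backdoor path blocked by {A}):
  P1: blocked at fork node A ∈ conditioning set.
  P2: blocked at fork node A ∈ conditioning set.
  P3: open — no interior node is in the conditioning set.
{A} does not satisfy the backdoor criterion.

No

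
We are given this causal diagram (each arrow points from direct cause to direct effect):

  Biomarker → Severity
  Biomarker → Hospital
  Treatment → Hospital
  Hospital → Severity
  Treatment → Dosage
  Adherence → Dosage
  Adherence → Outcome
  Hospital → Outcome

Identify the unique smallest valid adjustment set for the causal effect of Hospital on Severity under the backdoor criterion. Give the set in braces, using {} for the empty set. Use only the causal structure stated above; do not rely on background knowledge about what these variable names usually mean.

Variables eligible for adjustment (non-descendants of Hospital, excluding Hospital and Severity): {Adherence, Biomarker, Dosage, Treatment}.
Backdoor paths from Hospital to Severity:
  P1: Hospital <- Biomarker -> Severity
The empty set is not sufficient: P1 (Hospital <- Biomarker -> Severity) has no collider blocking it and no conditioned non-collider, so it is open.
Try {Biomarker}:
  P1: blocked at fork node Biomarker ∈ conditioning set.
{Biomarker} contains no descendant of Hospital and blocks every backdoor path.
No other singleton works — e.g. {Treatment} leaves P1 open — so {Biomarker} is the unique smallest valid adjustment set.

{Biomarker}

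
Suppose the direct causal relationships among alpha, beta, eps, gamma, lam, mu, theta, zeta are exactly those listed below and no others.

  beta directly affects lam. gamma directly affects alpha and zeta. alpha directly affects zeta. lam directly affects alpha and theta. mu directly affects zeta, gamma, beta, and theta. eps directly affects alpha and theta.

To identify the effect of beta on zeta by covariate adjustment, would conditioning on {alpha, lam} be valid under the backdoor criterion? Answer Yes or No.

Backdoor paths from beta to zeta (paths whose first edge points into beta):
  P1: beta <- mu -> gamma -> alpha -> zeta
  P2: beta <- mu -> gamma -> zeta
  P3: beta <- mu -> zeta
  P4: beta <- mu -> theta <- lam -> alpha <- gamma -> zeta
  P5: beta <- mu -> theta <- lam -> alpha -> zeta
  P6: beta <- mu -> theta <- eps -> alpha <- gamma -> zeta
  P7: beta <- mu -> theta <- eps -> alpha -> zeta
Condition 1 (no descendant of beta in the set): FAILS — alpha and lam are descendants of beta.
Condition 2 (every backdoor path blocked by {alpha, lam}):
  P1: blocked at chain node alpha ∈ conditioning set.
  P2: open — no interior node is in the conditioning set.
  P3: open — no interior node is in the conditioning set.
  P4: blocked at collider theta (neither it nor any descendant is in the conditioning set).
  P5: blocked at collider theta (neither it nor any descendant is in the conditioning set).
  P6: blocked at collider theta (neither it nor any descendant is in the conditioning set).
  P7: blocked at collider theta (neither it nor any descendant is in the conditioning set).
{alpha, lam} does not satisfy the backdoor criterion.

No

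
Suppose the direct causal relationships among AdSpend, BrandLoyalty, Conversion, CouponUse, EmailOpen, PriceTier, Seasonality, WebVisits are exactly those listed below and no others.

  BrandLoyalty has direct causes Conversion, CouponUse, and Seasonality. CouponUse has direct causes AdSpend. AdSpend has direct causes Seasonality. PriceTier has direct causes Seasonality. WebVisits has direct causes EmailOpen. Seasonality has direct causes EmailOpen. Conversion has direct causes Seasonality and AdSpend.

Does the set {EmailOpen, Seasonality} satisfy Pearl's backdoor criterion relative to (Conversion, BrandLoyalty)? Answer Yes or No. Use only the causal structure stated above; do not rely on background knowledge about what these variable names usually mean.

No

Backdoor paths from Conversion to BrandLoyalty (paths whose first edge points into Conversion):
  P1: Conversion <- Seasonality -> AdSpend -> CouponUse -> BrandLoyalty
  P2: Conversion <- Seasonality -> BrandLoyalty
  P3: Conversion <- AdSpend <- Seasonality -> BrandLoyalty
  P4: Conversion <- AdSpend -> CouponUse -> BrandLoyalty
Condition 1 (no descendant of Conversion in the set): holds — descendants of Conversion are {BrandLoyalty}; none are in {EmailOpen, Seasonality}.
Condition 2 (every backdoor path blocked by {EmailOpen, Seasonality}):
  P1: blocked at fork node Seasonality ∈ conditioning set.
  P2: blocked at fork node Seasonality ∈ conditioning set.
  P3: blocked at fork node Seasonality ∈ conditioning set.
  P4: open — no interior node is in the conditioning set.
{EmailOpen, Seasonality} does not satisfy the backdoor criterion.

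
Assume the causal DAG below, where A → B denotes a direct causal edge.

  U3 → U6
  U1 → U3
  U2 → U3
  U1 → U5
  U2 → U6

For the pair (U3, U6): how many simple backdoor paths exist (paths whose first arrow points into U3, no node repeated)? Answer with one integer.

A backdoor path from U3 to U6 is any simple undirected path whose first edge points into U3 (i.e. leaves U3 via a parent).
Parents of U3: {U1, U2}.
Enumerating:
  P1: U3 <- U2 -> U6
That exhausts the simple backdoor paths. Count: 1.

1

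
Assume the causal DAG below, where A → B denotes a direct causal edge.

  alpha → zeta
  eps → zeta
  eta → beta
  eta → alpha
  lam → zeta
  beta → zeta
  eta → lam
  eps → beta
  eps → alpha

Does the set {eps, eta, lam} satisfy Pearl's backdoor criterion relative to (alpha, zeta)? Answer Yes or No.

Backdoor paths from alpha to zeta (paths whose first edge points into alpha):
  P1: alpha <- eta -> lam -> zeta
  P2: alpha <- eta -> beta <- eps -> zeta
  P3: alpha <- eta -> beta -> zeta
  P4: alpha <- eps -> beta <- eta -> lam -> zeta
  P5: alpha <- eps -> beta -> zeta
  P6: alpha <- eps -> zeta
Condition 1 (no descendant of alpha in the set): holds — descendants of alpha are {zeta}; none are in {eps, eta, lam}.
Condition 2 (every backdoor path blocked by {eps, eta, lam}):
  P1: blocked at fork node eta ∈ conditioning set.
  P2: blocked at fork node eta ∈ conditioning set.
  P3: blocked at fork node eta ∈ conditioning set.
  P4: blocked at fork node eps ∈ conditioning set.
  P5: blocked at fork node eps ∈ conditioning set.
  P6: blocked at fork node eps ∈ conditioning set.
{eps, eta, lam} satisfies the backdoor criterion.

Yes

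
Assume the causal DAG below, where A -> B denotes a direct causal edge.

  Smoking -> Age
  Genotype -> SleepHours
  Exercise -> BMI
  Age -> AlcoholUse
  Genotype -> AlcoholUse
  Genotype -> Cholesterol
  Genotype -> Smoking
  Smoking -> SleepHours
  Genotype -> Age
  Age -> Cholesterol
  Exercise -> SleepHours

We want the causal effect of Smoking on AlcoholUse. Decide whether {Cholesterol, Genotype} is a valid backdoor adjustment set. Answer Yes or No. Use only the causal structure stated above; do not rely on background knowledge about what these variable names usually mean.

No

Backdoor paths from Smoking to AlcoholUse (paths whose first edge points into Smoking):
  P1: Smoking <- Genotype -> Age -> AlcoholUse
  P2: Smoking <- Genotype -> Cholesterol <- Age -> AlcoholUse
  P3: Smoking <- Genotype -> AlcoholUse
Condition 1 (no descendant of Smoking in the set): FAILS — Cholesterol is a descendant of Smoking.
Condition 2 (every backdoor path blocked by {Cholesterol, Genotype}):
  P1: blocked at fork node Genotype ∈ conditioning set.
  P2: blocked at fork node Genotype ∈ conditioning set.
  P3: blocked at fork node Genotype ∈ conditioning set.
{Cholesterol, Genotype} does not satisfy the backdoor criterion.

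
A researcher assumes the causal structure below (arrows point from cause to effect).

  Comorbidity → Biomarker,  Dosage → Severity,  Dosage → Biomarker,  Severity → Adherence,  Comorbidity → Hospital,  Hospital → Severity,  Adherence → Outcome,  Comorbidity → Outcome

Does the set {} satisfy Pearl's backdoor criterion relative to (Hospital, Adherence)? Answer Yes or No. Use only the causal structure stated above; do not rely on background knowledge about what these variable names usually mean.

Yes

Backdoor paths from Hospital to Adherence (paths whose first edge points into Hospital):
  P1: Hospital <- Comorbidity -> Biomarker <- Dosage -> Severity -> Adherence
  P2: Hospital <- Comorbidity -> Outcome <- Adherence
Condition 1 (no descendant of Hospital in the set): holds — descendants of Hospital are {Adherence, Outcome, Severity}; none are in {}.
Condition 2 (every backdoor path blocked by {}):
  P1: blocked at collider Biomarker (neither it nor any descendant is in the conditioning set).
  P2: blocked at collider Outcome (neither it nor any descendant is in the conditioning set).
{} satisfies the backdoor criterion.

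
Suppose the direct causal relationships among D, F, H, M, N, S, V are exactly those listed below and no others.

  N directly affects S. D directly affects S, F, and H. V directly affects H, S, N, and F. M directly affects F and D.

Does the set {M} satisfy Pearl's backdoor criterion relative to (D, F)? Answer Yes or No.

Yes

Backdoor paths from D to F (paths whose first edge points into D):
  P1: D <- M -> F
Condition 1 (no descendant of D in the set): holds — descendants of D are {F, H, S}; none are in {M}.
Condition 2 (every backdoor path blocked by {M}):
  P1: blocked at fork node M ∈ conditioning set.
{M} satisfies the backdoor criterion.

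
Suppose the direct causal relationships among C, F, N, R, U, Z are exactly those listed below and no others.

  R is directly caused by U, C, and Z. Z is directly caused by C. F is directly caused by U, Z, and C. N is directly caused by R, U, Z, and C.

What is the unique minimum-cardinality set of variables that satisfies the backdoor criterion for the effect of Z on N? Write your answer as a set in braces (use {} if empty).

{C}

Variables eligible for adjustment (non-descendants of Z, excluding Z and N): {C, U}.
Backdoor paths from Z to N:
  P1: Z <- C -> R <- U -> N
  P2: Z <- C -> R -> N
  P3: Z <- C -> N
  P4: Z <- C -> F <- U -> R -> N
  P5: Z <- C -> F <- U -> N
The empty set is not sufficient: P2 (Z <- C -> R -> N) has no collider blocking it and no conditioned non-collider, so it is open.
Try {C}:
  P1: blocked at fork node C ∈ conditioning set.
  P2: blocked at fork node C ∈ conditioning set.
  P3: blocked at fork node C ∈ conditioning set.
  P4: blocked at fork node C ∈ conditioning set.
  P5: blocked at fork node C ∈ conditioning set.
{C} contains no descendant of Z and blocks every backdoor path.
No other singleton works — e.g. {U} leaves P2 open — so {C} is the unique smallest valid adjustment set.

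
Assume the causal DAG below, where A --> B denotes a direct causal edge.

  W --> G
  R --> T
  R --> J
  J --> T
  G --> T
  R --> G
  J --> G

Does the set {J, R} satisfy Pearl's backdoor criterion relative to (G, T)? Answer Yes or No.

Backdoor paths from G to T (paths whose first edge points into G):
  P1: G <- R -> J -> T
  P2: G <- R -> T
  P3: G <- J <- R -> T
  P4: G <- J -> T
Condition 1 (no descendant of G in the set): holds — descendants of G are {T}; none are in {J, R}.
Condition 2 (every backdoor path blocked by {J, R}):
  P1: blocked at fork node R ∈ conditioning set.
  P2: blocked at fork node R ∈ conditioning set.
  P3: blocked at chain node J ∈ conditioning set.
  P4: blocked at fork node J ∈ conditioning set.
{J, R} satisfies the backdoor criterion.

Yes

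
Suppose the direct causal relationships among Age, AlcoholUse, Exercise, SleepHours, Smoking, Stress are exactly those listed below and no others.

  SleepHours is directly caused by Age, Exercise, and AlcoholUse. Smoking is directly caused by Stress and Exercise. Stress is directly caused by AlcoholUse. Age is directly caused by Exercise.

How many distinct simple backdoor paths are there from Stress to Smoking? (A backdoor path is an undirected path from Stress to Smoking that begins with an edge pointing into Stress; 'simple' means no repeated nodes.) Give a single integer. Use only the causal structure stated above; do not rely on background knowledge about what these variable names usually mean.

A backdoor path from Stress to Smoking is any simple undirected path whose first edge points into Stress (i.e. leaves Stress via a parent).
Parents of Stress: {AlcoholUse}.
Enumerating:
  P1: Stress <- AlcoholUse -> SleepHours <- Exercise -> Smoking
  P2: Stress <- AlcoholUse -> SleepHours <- Age <- Exercise -> Smoking
That exhausts the simple backdoor paths. Count: 2.

2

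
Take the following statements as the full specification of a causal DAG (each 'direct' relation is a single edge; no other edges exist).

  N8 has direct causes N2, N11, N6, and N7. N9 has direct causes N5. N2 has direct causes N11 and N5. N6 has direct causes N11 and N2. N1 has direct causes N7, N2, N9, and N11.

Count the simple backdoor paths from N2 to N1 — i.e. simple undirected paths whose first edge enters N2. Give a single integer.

A backdoor path from N2 to N1 is any simple undirected path whose first edge points into N2 (i.e. leaves N2 via a parent).
Parents of N2: {N11, N5}.
Enumerating:
  P1: N2 <- N5 -> N9 -> N1
  P2: N2 <- N11 -> N6 -> N8 <- N7 -> N1
  P3: N2 <- N11 -> N8 <- N7 -> N1
  P4: N2 <- N11 -> N1
That exhausts the simple backdoor paths. Count: 4.

4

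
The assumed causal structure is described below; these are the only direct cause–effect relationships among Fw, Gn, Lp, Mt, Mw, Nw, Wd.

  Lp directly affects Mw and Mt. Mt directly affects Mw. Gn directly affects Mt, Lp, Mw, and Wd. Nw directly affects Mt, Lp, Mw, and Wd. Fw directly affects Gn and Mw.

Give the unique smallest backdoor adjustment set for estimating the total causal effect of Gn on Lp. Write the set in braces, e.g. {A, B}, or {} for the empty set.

Variables eligible for adjustment (non-descendants of Gn, excluding Gn and Lp): {Fw, Nw}.
Backdoor paths from Gn to Lp:
  P1: Gn <- Fw -> Mw <- Nw -> Lp
  P2: Gn <- Fw -> Mw <- Nw -> Mt <- Lp
  P3: Gn <- Fw -> Mw <- Lp
  P4: Gn <- Fw -> Mw <- Mt <- Nw -> Lp
  P5: Gn <- Fw -> Mw <- Mt <- Lp
Each backdoor path contains an unconditioned collider, so every path is already blocked with the empty conditioning set:
  P1: blocked at collider Mw (neither it nor any descendant is in the conditioning set).
  P2: blocked at collider Mw (neither it nor any descendant is in the conditioning set).
  P3: blocked at collider Mw (neither it nor any descendant is in the conditioning set).
  P4: blocked at collider Mw (neither it nor any descendant is in the conditioning set).
  P5: blocked at collider Mw (neither it nor any descendant is in the conditioning set).
The empty set is therefore the unique smallest valid set.

{}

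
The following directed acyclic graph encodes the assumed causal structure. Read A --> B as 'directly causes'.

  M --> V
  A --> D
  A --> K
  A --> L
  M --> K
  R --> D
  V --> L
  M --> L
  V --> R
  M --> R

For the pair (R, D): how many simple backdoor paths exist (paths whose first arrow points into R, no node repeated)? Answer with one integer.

A backdoor path from R to D is any simple undirected path whose first edge points into R (i.e. leaves R via a parent).
Parents of R: {M, V}.
Enumerating:
  P1: R <- M -> V -> L <- A -> D
  P2: R <- M -> L <- A -> D
  P3: R <- M -> K <- A -> D
  P4: R <- V <- M -> L <- A -> D
  P5: R <- V <- M -> K <- A -> D
  P6: R <- V -> L <- A -> D
  P7: R <- V -> L <- M -> K <- A -> D
That exhausts the simple backdoor paths. Count: 7.

7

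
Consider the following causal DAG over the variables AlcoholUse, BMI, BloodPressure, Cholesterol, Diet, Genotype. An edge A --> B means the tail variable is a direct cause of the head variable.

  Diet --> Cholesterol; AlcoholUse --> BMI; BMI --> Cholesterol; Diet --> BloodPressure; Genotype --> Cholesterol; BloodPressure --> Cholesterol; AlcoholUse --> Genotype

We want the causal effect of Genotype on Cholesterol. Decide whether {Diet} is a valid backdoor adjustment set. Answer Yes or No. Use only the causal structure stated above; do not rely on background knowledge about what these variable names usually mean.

Backdoor paths from Genotype to Cholesterol (paths whose first edge points into Genotype):
  P1: Genotype <- AlcoholUse -> BMI -> Cholesterol
Condition 1 (no descendant of Genotype in the set): holds — descendants of Genotype are {Cholesterol}; none are in {Diet}.
Condition 2 (every backdoor path blocked by {Diet}):
  P1: open — no interior node is in the conditioning set.
{Diet} does not satisfy the backdoor criterion.

No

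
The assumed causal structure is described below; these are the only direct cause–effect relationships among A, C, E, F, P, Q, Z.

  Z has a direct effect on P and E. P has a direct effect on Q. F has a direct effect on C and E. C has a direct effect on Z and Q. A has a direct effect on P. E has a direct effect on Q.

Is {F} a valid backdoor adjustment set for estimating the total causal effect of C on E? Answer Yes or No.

Backdoor paths from C to E (paths whose first edge points into C):
  P1: C <- F -> E
Condition 1 (no descendant of C in the set): holds — descendants of C are {E, P, Q, Z}; none are in {F}.
Condition 2 (every backdoor path blocked by {F}):
  P1: blocked at fork node F ∈ conditioning set.
{F} satisfies the backdoor criterion.

Yes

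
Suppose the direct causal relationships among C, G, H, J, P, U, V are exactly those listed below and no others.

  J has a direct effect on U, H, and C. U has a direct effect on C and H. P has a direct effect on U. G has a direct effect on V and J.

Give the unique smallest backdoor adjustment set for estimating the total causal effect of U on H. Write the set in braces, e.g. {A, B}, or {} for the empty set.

Variables eligible for adjustment (non-descendants of U, excluding U and H): {G, J, P, V}.
Backdoor paths from U to H:
  P1: U <- J -> H
The empty set is not sufficient: P1 (U <- J -> H) has no collider blocking it and no conditioned non-collider, so it is open.
Try {J}:
  P1: blocked at fork node J ∈ conditioning set.
{J} contains no descendant of U and blocks every backdoor path.
No other singleton works — e.g. {G} leaves P1 open — so {J} is the unique smallest valid adjustment set.

{J}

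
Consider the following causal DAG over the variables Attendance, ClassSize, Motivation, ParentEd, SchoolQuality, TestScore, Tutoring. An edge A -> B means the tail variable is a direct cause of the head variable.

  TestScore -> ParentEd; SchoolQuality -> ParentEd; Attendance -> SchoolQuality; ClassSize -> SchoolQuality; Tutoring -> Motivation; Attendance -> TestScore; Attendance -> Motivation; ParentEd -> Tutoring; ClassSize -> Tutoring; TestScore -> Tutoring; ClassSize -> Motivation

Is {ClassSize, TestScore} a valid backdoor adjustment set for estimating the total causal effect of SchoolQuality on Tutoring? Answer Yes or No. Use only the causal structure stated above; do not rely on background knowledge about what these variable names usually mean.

Backdoor paths from SchoolQuality to Tutoring (paths whose first edge points into SchoolQuality):
  P1: SchoolQuality <- Attendance -> TestScore -> ParentEd -> Tutoring
  P2: SchoolQuality <- Attendance -> TestScore -> Tutoring
  P3: SchoolQuality <- Attendance -> Motivation <- ClassSize -> Tutoring
  P4: SchoolQuality <- Attendance -> Motivation <- Tutoring
  P5: SchoolQuality <- ClassSize -> Tutoring
  P6: SchoolQuality <- ClassSize -> Motivation <- Attendance -> TestScore -> ParentEd -> Tutoring
  P7: SchoolQuality <- ClassSize -> Motivation <- Attendance -> TestScore -> Tutoring
  P8: SchoolQuality <- ClassSize -> Motivation <- Tutoring
Condition 1 (no descendant of SchoolQuality in the set): holds — descendants of SchoolQuality are {Motivation, ParentEd, Tutoring}; none are in {ClassSize, TestScore}.
Condition 2 (every backdoor path blocked by {ClassSize, TestScore}):
  P1: blocked at chain node TestScore ∈ conditioning set.
  P2: blocked at chain node TestScore ∈ conditioning set.
  P3: blocked at collider Motivation (neither it nor any descendant is in the conditioning set).
  P4: blocked at collider Motivation (neither it nor any descendant is in the conditioning set).
  P5: blocked at fork node ClassSize ∈ conditioning set.
  P6: blocked at fork node ClassSize ∈ conditioning set.
  P7: blocked at fork node ClassSize ∈ conditioning set.
  P8: blocked at fork node ClassSize ∈ conditioning set.
{ClassSize, TestScore} satisfies the backdoor criterion.

Yes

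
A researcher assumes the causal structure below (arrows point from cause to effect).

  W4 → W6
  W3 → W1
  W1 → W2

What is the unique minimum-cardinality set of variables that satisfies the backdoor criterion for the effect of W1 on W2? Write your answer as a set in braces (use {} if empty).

Variables eligible for adjustment (non-descendants of W1, excluding W1 and W2): {W3, W4, W6}.
Backdoor paths from W1 to W2:
  (none)
With no backdoor paths the empty set already satisfies the criterion, and it is trivially minimal.

{}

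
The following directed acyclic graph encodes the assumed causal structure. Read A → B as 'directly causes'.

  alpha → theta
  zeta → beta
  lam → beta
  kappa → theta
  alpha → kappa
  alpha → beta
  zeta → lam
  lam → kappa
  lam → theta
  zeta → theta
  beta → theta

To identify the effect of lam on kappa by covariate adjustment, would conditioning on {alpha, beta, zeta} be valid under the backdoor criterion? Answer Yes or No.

No

Backdoor paths from lam to kappa (paths whose first edge points into lam):
  P1: lam <- zeta -> beta <- alpha -> kappa
  P2: lam <- zeta -> beta <- alpha -> theta <- kappa
  P3: lam <- zeta -> beta -> theta <- alpha -> kappa
  P4: lam <- zeta -> beta -> theta <- kappa
  P5: lam <- zeta -> theta <- alpha -> kappa
  P6: lam <- zeta -> theta <- kappa
  P7: lam <- zeta -> theta <- beta <- alpha -> kappa
Condition 1 (no descendant of lam in the set): FAILS — beta is a descendant of lam.
Condition 2 (every backdoor path blocked by {alpha, beta, zeta}):
  P1: blocked at fork node zeta ∈ conditioning set.
  P2: blocked at fork node zeta ∈ conditioning set.
  P3: blocked at fork node zeta ∈ conditioning set.
  P4: blocked at fork node zeta ∈ conditioning set.
  P5: blocked at fork node zeta ∈ conditioning set.
  P6: blocked at fork node zeta ∈ conditioning set.
  P7: blocked at fork node zeta ∈ conditioning set.
{alpha, beta, zeta} does not satisfy the backdoor criterion.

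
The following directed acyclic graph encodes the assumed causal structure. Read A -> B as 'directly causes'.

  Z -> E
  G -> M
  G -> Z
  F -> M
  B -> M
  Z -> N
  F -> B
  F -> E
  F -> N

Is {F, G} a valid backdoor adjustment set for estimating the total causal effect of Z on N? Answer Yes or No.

Yes

Backdoor paths from Z to N (paths whose first edge points into Z):
  P1: Z <- G -> M <- F -> N
  P2: Z <- G -> M <- B <- F -> N
Condition 1 (no descendant of Z in the set): holds — descendants of Z are {E, N}; none are in {F, G}.
Condition 2 (every backdoor path blocked by {F, G}):
  P1: blocked at fork node G ∈ conditioning set.
  P2: blocked at fork node G ∈ conditioning set.
{F, G} satisfies the backdoor criterion.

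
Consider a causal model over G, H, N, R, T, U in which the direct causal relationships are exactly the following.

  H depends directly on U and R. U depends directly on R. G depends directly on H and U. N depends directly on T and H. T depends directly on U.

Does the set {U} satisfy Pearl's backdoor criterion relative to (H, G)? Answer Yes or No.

Backdoor paths from H to G (paths whose first edge points into H):
  P1: H <- R -> U -> G
  P2: H <- U -> G
Condition 1 (no descendant of H in the set): holds — descendants of H are {G, N}; none are in {U}.
Condition 2 (every backdoor path blocked by {U}):
  P1: blocked at chain node U ∈ conditioning set.
  P2: blocked at fork node U ∈ conditioning set.
{U} satisfies the backdoor criterion.

Yes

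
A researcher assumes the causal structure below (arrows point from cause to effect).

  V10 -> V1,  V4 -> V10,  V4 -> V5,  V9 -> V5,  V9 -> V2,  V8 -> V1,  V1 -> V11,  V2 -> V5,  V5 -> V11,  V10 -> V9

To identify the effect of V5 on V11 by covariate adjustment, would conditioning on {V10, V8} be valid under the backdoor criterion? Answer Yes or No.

Backdoor paths from V5 to V11 (paths whose first edge points into V5):
  P1: V5 <- V4 -> V10 -> V1 -> V11
  P2: V5 <- V9 <- V10 -> V1 -> V11
  P3: V5 <- V2 <- V9 <- V10 -> V1 -> V11
Condition 1 (no descendant of V5 in the set): holds — descendants of V5 are {V11}; none are in {V10, V8}.
Condition 2 (every backdoor path blocked by {V10, V8}):
  P1: blocked at chain node V10 ∈ conditioning set.
  P2: blocked at fork node V10 ∈ conditioning set.
  P3: blocked at fork node V10 ∈ conditioning set.
{V10, V8} satisfies the backdoor criterion.

Yes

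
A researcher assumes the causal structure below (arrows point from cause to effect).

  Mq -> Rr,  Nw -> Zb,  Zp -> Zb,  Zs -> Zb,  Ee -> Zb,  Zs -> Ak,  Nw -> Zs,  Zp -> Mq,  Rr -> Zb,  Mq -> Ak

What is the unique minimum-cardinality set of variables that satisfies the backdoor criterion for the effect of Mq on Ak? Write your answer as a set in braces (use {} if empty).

Variables eligible for adjustment (non-descendants of Mq, excluding Mq and Ak): {Ee, Nw, Zp, Zs}.
Backdoor paths from Mq to Ak:
  P1: Mq <- Zp -> Zb <- Nw -> Zs -> Ak
  P2: Mq <- Zp -> Zb <- Zs -> Ak
Each backdoor path contains an unconditioned collider, so every path is already blocked with the empty conditioning set:
  P1: blocked at collider Zb (neither it nor any descendant is in the conditioning set).
  P2: blocked at collider Zb (neither it nor any descendant is in the conditioning set).
The empty set is therefore the unique smallest valid set.

{}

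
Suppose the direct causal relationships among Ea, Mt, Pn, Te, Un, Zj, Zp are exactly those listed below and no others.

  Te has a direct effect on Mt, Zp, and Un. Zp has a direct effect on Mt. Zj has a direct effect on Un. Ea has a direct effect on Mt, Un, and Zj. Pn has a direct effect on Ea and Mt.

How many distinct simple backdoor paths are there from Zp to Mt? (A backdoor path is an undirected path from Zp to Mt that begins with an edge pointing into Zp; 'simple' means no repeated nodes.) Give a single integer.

5

A backdoor path from Zp to Mt is any simple undirected path whose first edge points into Zp (i.e. leaves Zp via a parent).
Parents of Zp: {Te}.
Enumerating:
  P1: Zp <- Te -> Un <- Ea <- Pn -> Mt
  P2: Zp <- Te -> Un <- Ea -> Mt
  P3: Zp <- Te -> Un <- Zj <- Ea <- Pn -> Mt
  P4: Zp <- Te -> Un <- Zj <- Ea -> Mt
  P5: Zp <- Te -> Mt
That exhausts the simple backdoor paths. Count: 5.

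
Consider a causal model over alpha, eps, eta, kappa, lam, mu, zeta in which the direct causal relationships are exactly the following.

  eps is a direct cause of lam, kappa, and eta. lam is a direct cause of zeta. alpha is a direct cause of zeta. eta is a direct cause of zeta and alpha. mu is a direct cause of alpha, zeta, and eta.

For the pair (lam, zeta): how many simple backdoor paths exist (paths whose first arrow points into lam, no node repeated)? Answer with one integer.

A backdoor path from lam to zeta is any simple undirected path whose first edge points into lam (i.e. leaves lam via a parent).
Parents of lam: {eps}.
Enumerating:
  P1: lam <- eps -> eta <- mu -> alpha -> zeta
  P2: lam <- eps -> eta <- mu -> zeta
  P3: lam <- eps -> eta -> alpha <- mu -> zeta
  P4: lam <- eps -> eta -> alpha -> zeta
  P5: lam <- eps -> eta -> zeta
That exhausts the simple backdoor paths. Count: 5.

5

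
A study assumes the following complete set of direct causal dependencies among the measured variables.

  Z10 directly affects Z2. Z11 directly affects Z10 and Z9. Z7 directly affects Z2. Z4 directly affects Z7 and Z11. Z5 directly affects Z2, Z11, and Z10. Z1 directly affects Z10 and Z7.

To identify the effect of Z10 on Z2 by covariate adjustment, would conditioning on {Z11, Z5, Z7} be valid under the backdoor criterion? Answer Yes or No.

Backdoor paths from Z10 to Z2 (paths whose first edge points into Z10):
  P1: Z10 <- Z5 -> Z11 <- Z4 -> Z7 -> Z2
  P2: Z10 <- Z5 -> Z2
  P3: Z10 <- Z1 -> Z7 <- Z4 -> Z11 <- Z5 -> Z2
  P4: Z10 <- Z1 -> Z7 -> Z2
  P5: Z10 <- Z11 <- Z5 -> Z2
  P6: Z10 <- Z11 <- Z4 -> Z7 -> Z2
Condition 1 (no descendant of Z10 in the set): holds — descendants of Z10 are {Z2}; none are in {Z11, Z5, Z7}.
Condition 2 (every backdoor path blocked by {Z11, Z5, Z7}):
  P1: blocked at fork node Z5 ∈ conditioning set.
  P2: blocked at fork node Z5 ∈ conditioning set.
  P3: blocked at fork node Z5 ∈ conditioning set.
  P4: blocked at chain node Z7 ∈ conditioning set.
  P5: blocked at chain node Z11 ∈ conditioning set.
  P6: blocked at chain node Z11 ∈ conditioning set.
{Z11, Z5, Z7} satisfies the backdoor criterion.

Yes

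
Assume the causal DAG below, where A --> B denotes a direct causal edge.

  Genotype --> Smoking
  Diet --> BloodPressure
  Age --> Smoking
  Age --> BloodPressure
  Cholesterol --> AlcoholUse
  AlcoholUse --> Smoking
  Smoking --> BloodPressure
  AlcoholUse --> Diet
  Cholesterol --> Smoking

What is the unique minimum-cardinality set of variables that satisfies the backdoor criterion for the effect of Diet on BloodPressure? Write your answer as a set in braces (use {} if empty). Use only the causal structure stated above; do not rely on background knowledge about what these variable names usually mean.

Variables eligible for adjustment (non-descendants of Diet, excluding Diet and BloodPressure): {Age, AlcoholUse, Cholesterol, Genotype, Smoking}.
Backdoor paths from Diet to BloodPressure:
  P1: Diet <- AlcoholUse <- Cholesterol -> Smoking <- Age -> BloodPressure
  P2: Diet <- AlcoholUse <- Cholesterol -> Smoking -> BloodPressure
  P3: Diet <- AlcoholUse -> Smoking <- Age -> BloodPressure
  P4: Diet <- AlcoholUse -> Smoking -> BloodPressure
The empty set is not sufficient: P2 (Diet <- AlcoholUse <- Cholesterol -> Smoking -> BloodPressure) has no collider blocking it and no conditioned non-collider, so it is open.
Try {AlcoholUse}:
  P1: blocked at chain node AlcoholUse ∈ conditioning set.
  P2: blocked at chain node AlcoholUse ∈ conditioning set.
  P3: blocked at fork node AlcoholUse ∈ conditioning set.
  P4: blocked at fork node AlcoholUse ∈ conditioning set.
{AlcoholUse} contains no descendant of Diet and blocks every backdoor path.
No other singleton works — e.g. {Cholesterol} leaves P4 open — so {AlcoholUse} is the unique smallest valid adjustment set.

{AlcoholUse}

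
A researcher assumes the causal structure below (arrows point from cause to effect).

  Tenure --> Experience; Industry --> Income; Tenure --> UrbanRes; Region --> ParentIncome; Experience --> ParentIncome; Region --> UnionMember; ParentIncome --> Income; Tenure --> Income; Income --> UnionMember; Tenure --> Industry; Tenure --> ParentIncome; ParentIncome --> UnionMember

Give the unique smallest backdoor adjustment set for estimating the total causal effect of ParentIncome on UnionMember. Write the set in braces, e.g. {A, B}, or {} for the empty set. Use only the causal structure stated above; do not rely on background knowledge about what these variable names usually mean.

Variables eligible for adjustment (non-descendants of ParentIncome, excluding ParentIncome and UnionMember): {Experience, Industry, Region, Tenure, UrbanRes}.
Backdoor paths from ParentIncome to UnionMember:
  P1: ParentIncome <- Region -> UnionMember
  P2: ParentIncome <- Tenure -> Industry -> Income -> UnionMember
  P3: ParentIncome <- Tenure -> Income -> UnionMember
  P4: ParentIncome <- Experience <- Tenure -> Industry -> Income -> UnionMember
  P5: ParentIncome <- Experience <- Tenure -> Income -> UnionMember
The empty set is not sufficient: P1 (ParentIncome <- Region -> UnionMember) has no collider blocking it and no conditioned non-collider, so it is open.
Try {Region, Tenure}:
  P1: blocked at fork node Region ∈ conditioning set.
  P2: blocked at fork node Tenure ∈ conditioning set.
  P3: blocked at fork node Tenure ∈ conditioning set.
  P4: blocked at fork node Tenure ∈ conditioning set.
  P5: blocked at fork node Tenure ∈ conditioning set.
{Region, Tenure} contains no descendant of ParentIncome and blocks every backdoor path.
Every element of {Region, Tenure} is needed (dropping Region leaves P1 open; dropping Tenure leaves P2 open), so no proper subset is valid.
Among all size-2 subsets of the eligible variables, only {Region, Tenure} blocks every backdoor path, so it is the unique smallest valid adjustment set.

{Region, Tenure}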